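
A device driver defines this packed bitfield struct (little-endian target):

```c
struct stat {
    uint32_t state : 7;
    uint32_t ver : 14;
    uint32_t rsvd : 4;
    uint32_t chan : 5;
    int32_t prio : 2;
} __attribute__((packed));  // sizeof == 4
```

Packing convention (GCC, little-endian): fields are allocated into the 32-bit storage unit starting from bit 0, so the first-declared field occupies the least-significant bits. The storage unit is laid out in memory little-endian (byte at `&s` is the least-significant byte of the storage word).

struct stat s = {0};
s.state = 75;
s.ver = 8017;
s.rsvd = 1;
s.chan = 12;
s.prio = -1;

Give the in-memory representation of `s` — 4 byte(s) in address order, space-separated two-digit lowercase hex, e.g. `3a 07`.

state:7 = 75 → 0x4b << 0 → word 0x0000004b
ver:14 = 8017 → 0x1f51 << 7 → word 0x000fa8cb
rsvd:4 = 1 → 0x1 << 21 → word 0x002fa8cb
chan:5 = 12 → 0xc << 25 → word 0x182fa8cb
prio:2 = -1 → 0x3 << 30 → word 0xd82fa8cb
word = 0xd82fa8cb → little-endian bytes:
  [0]=0xcb  [1]=0xa8  [2]=0x2f  [3]=0xd8

cb a8 2f d8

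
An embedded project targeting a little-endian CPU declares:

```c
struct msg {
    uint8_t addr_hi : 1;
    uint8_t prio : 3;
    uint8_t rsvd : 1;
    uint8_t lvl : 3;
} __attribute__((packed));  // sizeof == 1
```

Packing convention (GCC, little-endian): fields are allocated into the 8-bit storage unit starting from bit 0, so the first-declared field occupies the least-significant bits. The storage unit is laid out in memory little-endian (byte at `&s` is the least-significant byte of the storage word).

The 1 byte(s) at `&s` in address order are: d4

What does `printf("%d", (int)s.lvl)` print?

6

[0]=0xd4 (little-endian) → word 0xd4
addr_hi [0+:1] = (word>>0) & 0x1 = 0
prio [1+:3] = (word>>1) & 0x7 = 2
rsvd [4+:1] = (word>>4) & 0x1 = 1
lvl [5+:3] = (word>>5) & 0x7 = 6  ←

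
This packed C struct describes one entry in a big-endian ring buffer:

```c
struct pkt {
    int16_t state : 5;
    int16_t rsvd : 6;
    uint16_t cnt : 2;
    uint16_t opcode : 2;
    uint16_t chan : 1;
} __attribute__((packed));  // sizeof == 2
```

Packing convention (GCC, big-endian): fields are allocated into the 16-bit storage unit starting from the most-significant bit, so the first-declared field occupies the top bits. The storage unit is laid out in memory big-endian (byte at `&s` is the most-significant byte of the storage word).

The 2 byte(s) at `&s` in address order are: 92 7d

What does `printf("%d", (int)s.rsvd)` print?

[0]=0x92 [1]=0x7d (big-endian) → word 0x927d
state:5 @ bit 11 → (0x927d>>11)&0x1f = 0x12
rsvd:6 @ bit 5 → (0x927d>>5)&0x3f = 0x13  ←
cnt:2 @ bit 3 → (0x927d>>3)&0x3 = 0x3
opcode:2 @ bit 1 → (0x927d>>1)&0x3 = 0x2
chan:1 @ bit 0 → (0x927d>>0)&0x1 = 0x1
rsvd signed 6b, MSB=0: value = 19

19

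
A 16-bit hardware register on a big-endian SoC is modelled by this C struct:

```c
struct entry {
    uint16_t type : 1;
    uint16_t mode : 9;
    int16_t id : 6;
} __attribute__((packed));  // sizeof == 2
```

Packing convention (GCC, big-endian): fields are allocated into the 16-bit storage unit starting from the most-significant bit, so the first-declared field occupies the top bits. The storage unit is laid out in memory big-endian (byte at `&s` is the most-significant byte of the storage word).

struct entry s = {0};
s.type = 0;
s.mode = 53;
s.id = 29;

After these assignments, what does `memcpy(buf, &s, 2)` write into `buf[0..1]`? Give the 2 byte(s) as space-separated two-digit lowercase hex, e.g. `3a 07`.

type:1 = 0 → 0x0 << 15 → word 0x0000
mode:9 = 53 → 0x35 << 6 → word 0x0d40
id:6 = 29 → 0x1d << 0 → word 0x0d5d
word = 0x0d5d → big-endian bytes:
  [0]=0x0d  [1]=0x5d

0d 5d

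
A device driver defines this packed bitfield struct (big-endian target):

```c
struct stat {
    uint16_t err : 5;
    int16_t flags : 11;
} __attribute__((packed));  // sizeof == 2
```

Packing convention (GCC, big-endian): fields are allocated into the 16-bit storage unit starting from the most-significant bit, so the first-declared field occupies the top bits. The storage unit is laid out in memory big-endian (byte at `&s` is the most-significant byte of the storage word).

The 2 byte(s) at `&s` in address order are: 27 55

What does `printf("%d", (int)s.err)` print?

[0]=0x27 [1]=0x55 (big-endian) → word 0x2755
err [11+:5] = (word>>11) & 0x1f = 4  ←
flags [0+:11] = (word>>0) & 0x7ff = 1877

4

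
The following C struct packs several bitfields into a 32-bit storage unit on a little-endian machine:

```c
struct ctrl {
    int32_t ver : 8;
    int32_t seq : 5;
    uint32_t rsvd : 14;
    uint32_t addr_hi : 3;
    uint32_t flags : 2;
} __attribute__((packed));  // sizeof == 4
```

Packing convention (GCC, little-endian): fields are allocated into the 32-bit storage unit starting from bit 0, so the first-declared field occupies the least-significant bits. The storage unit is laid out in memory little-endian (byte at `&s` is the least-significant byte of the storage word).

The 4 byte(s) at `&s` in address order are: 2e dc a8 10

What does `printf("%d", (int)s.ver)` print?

46

[0]=0x2e [1]=0xdc [2]=0xa8 [3]=0x10 (little-endian) → word 0x10a8dc2e
ver [0+:8] = (word>>0) & 0xff = 46  ←
seq [8+:5] = (word>>8) & 0x1f = 28
rsvd [13+:14] = (word>>13) & 0x3fff = 1350
addr_hi [27+:3] = (word>>27) & 0x7 = 2
flags [30+:2] = (word>>30) & 0x3 = 0
ver signed 8b, MSB=0: value = 46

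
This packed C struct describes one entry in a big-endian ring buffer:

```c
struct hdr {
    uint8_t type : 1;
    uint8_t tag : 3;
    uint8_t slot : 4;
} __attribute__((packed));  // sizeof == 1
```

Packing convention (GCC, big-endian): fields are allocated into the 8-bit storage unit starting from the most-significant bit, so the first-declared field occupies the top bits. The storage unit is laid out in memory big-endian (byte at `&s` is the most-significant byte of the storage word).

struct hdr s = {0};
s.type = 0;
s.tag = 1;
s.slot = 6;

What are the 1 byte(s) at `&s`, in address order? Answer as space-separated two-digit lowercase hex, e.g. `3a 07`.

16

type (1b) val=0 bits=0x0 at bit 7: 0x00
tag (3b) val=1 bits=0x1 at bit 4: 0x10
slot (4b) val=6 bits=0x6 at bit 0: 0x16
word = 0x16 → big-endian bytes:
  [0]=0x16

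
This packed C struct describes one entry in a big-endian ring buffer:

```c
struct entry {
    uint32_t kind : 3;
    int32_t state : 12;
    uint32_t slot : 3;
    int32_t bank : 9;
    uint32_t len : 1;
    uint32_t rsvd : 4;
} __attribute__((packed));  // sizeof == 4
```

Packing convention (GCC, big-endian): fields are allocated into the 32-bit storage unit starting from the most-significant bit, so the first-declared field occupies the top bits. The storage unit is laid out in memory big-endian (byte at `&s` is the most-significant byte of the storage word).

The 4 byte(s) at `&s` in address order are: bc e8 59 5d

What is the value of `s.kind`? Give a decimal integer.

5

[0]=0xbc [1]=0xe8 [2]=0x59 [3]=0x5d (big-endian) → word 0xbce8595d
kind:3 @ bit 29 → (0xbce8595d>>29)&0x7 = 0x5  ←
state:12 @ bit 17 → (0xbce8595d>>17)&0xfff = 0xe74
slot:3 @ bit 14 → (0xbce8595d>>14)&0x7 = 0x1
bank:9 @ bit 5 → (0xbce8595d>>5)&0x1ff = 0xca
len:1 @ bit 4 → (0xbce8595d>>4)&0x1 = 0x1
rsvd:4 @ bit 0 → (0xbce8595d>>0)&0xf = 0xd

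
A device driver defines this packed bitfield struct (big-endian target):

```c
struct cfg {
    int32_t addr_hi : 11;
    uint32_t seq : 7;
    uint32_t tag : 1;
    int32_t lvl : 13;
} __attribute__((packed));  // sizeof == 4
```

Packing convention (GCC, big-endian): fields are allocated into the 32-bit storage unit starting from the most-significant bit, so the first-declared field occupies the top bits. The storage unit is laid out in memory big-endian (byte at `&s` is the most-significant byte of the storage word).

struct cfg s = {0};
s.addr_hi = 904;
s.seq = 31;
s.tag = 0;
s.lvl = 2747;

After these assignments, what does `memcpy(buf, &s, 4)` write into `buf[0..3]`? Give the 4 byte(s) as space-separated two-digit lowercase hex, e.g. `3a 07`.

71 07 ca bb

addr_hi:11 = 904 → 0x388 << 21 → word 0x71000000
seq:7 = 31 → 0x1f << 14 → word 0x7107c000
tag:1 = 0 → 0x0 << 13 → word 0x7107c000
lvl:13 = 2747 → 0xabb << 0 → word 0x7107cabb
word = 0x7107cabb → big-endian bytes:
  [0]=0x71  [1]=0x07  [2]=0xca  [3]=0xbb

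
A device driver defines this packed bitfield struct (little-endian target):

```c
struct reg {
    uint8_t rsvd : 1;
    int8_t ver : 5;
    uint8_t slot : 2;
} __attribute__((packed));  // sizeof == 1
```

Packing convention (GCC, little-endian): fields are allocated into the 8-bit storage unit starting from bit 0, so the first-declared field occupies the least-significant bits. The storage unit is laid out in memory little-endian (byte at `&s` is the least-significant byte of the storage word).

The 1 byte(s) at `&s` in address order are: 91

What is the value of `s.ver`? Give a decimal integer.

[0]=0x91 (little-endian) → word 0x91
rsvd [0+:1] = (word>>0) & 0x1 = 1
ver [1+:5] = (word>>1) & 0x1f = 8  ←
slot [6+:2] = (word>>6) & 0x3 = 2
ver signed 5b, MSB=0: value = 8

8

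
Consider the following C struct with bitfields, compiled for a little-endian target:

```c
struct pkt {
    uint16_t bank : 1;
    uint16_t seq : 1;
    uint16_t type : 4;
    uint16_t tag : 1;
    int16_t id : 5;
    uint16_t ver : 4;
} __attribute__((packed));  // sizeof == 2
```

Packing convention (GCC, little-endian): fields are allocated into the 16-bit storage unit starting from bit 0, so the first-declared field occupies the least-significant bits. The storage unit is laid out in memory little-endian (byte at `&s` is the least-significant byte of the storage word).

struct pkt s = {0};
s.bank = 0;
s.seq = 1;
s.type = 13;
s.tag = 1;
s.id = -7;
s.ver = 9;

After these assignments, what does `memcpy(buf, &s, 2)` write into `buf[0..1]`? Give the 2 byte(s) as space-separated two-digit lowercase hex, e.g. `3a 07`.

f6 9c

bank (1b) val=0 bits=0x0 at bit 0: 0x0000
seq (1b) val=1 bits=0x1 at bit 1: 0x0002
type (4b) val=13 bits=0xd at bit 2: 0x0036
tag (1b) val=1 bits=0x1 at bit 6: 0x0076
id (5b) val=-7 bits=0x19 at bit 7: 0x0cf6
ver (4b) val=9 bits=0x9 at bit 12: 0x9cf6
word = 0x9cf6 → little-endian bytes:
  [0]=0xf6  [1]=0x9c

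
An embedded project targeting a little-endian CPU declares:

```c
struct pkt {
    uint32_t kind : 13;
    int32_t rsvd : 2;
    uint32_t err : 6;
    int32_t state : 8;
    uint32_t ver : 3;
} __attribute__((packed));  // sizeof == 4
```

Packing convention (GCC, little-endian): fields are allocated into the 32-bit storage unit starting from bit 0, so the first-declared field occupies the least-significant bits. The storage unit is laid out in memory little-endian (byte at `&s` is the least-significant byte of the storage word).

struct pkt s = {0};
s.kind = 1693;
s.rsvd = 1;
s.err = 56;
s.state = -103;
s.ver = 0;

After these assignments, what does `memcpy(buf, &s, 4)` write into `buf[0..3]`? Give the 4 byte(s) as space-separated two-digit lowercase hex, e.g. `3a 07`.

kind:13 = 1693 → 0x69d << 0 → word 0x0000069d
rsvd:2 = 1 → 0x1 << 13 → word 0x0000269d
err:6 = 56 → 0x38 << 15 → word 0x001c269d
state:8 = -103 → 0x99 << 21 → word 0x133c269d
ver:3 = 0 → 0x0 << 29 → word 0x133c269d
word = 0x133c269d → little-endian bytes:
  [0]=0x9d  [1]=0x26  [2]=0x3c  [3]=0x13

9d 26 3c 13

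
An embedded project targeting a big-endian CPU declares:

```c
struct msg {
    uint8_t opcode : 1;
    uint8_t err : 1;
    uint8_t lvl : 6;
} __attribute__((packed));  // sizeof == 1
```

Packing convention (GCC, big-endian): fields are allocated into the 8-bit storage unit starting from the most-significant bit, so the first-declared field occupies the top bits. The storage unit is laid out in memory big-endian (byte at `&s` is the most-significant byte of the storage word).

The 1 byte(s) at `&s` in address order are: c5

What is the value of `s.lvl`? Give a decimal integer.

[0]=0xc5 (big-endian) → word 0xc5
opcode:1 @ bit 7 → (0xc5>>7)&0x1 = 0x1
err:1 @ bit 6 → (0xc5>>6)&0x1 = 0x1
lvl:6 @ bit 0 → (0xc5>>0)&0x3f = 0x5  ←

5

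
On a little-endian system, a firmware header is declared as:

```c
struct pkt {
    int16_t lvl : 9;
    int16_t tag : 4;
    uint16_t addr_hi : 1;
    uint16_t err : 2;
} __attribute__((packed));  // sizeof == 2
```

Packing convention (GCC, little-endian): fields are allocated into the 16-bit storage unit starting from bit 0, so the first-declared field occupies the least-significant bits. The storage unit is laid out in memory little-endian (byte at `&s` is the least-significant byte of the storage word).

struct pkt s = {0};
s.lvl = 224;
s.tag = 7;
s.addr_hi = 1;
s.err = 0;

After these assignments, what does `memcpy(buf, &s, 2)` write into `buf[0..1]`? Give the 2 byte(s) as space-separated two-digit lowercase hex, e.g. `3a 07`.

lvl:9 = 224 → 0xe0 << 0 → word 0x00e0
tag:4 = 7 → 0x7 << 9 → word 0x0ee0
addr_hi:1 = 1 → 0x1 << 13 → word 0x2ee0
err:2 = 0 → 0x0 << 14 → word 0x2ee0
word = 0x2ee0 → little-endian bytes:
  [0]=0xe0  [1]=0x2e

e0 2e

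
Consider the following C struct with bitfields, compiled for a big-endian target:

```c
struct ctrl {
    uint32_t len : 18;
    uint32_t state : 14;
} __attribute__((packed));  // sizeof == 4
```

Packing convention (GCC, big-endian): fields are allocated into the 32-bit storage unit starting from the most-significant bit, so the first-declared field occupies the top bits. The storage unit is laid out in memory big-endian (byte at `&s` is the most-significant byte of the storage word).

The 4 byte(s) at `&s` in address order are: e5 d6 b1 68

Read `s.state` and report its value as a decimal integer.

12648

[0]=0xe5 [1]=0xd6 [2]=0xb1 [3]=0x68 (big-endian) → word 0xe5d6b168
len:18 @ bit 14 → (0xe5d6b168>>14)&0x3ffff = 0x3975a
state:14 @ bit 0 → (0xe5d6b168>>0)&0x3fff = 0x3168  ←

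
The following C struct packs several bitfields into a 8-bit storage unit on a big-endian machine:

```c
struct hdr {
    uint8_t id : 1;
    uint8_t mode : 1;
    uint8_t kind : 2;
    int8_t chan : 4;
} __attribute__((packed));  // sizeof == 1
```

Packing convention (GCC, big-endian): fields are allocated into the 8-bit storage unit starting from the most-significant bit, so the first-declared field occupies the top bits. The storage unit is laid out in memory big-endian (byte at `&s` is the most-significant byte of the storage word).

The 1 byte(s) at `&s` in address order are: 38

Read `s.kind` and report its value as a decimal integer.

3

[0]=0x38 (big-endian) → word 0x38
id:1 @ bit 7 → (0x38>>7)&0x1 = 0x0
mode:1 @ bit 6 → (0x38>>6)&0x1 = 0x0
kind:2 @ bit 4 → (0x38>>4)&0x3 = 0x3  ←
chan:4 @ bit 0 → (0x38>>0)&0xf = 0x8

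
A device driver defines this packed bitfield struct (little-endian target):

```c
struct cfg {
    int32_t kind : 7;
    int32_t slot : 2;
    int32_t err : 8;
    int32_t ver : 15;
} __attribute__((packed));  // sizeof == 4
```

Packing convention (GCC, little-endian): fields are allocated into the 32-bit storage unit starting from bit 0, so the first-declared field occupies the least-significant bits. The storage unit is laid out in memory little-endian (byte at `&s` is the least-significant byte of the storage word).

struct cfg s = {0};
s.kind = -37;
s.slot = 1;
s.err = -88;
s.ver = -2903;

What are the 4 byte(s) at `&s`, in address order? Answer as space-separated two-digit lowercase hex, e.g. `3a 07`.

db 50 53 e9

[0+:7] kind=-37 & 0x7f = 0x5b; word=0x0000005b
[7+:2] slot=1 & 0x3 = 0x1; word=0x000000db
[9+:8] err=-88 & 0xff = 0xa8; word=0x000150db
[17+:15] ver=-2903 & 0x7fff = 0x74a9; word=0xe95350db
word = 0xe95350db → little-endian bytes:
  [0]=0xdb  [1]=0x50  [2]=0x53  [3]=0xe9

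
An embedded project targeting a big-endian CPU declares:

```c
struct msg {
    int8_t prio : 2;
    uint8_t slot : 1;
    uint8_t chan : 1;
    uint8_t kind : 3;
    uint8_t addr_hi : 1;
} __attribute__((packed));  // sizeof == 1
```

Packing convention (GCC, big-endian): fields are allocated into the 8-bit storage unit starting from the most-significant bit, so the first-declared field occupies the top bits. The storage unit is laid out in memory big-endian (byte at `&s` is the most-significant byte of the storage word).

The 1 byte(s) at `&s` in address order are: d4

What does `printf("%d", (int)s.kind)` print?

[0]=0xd4 (big-endian) → word 0xd4
prio:2 @ bit 6 → (0xd4>>6)&0x3 = 0x3
slot:1 @ bit 5 → (0xd4>>5)&0x1 = 0x0
chan:1 @ bit 4 → (0xd4>>4)&0x1 = 0x1
kind:3 @ bit 1 → (0xd4>>1)&0x7 = 0x2  ←
addr_hi:1 @ bit 0 → (0xd4>>0)&0x1 = 0x0

2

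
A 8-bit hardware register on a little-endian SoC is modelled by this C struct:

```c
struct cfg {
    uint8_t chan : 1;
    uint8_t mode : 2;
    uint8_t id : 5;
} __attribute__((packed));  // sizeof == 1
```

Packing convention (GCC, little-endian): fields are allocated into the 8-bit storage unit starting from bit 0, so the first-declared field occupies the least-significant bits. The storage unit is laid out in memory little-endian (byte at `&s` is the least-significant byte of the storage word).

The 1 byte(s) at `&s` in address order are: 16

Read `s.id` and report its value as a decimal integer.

2

[0]=0x16 (little-endian) → word 0x16
chan [0+:1] = (word>>0) & 0x1 = 0
mode [1+:2] = (word>>1) & 0x3 = 3
id [3+:5] = (word>>3) & 0x1f = 2  ←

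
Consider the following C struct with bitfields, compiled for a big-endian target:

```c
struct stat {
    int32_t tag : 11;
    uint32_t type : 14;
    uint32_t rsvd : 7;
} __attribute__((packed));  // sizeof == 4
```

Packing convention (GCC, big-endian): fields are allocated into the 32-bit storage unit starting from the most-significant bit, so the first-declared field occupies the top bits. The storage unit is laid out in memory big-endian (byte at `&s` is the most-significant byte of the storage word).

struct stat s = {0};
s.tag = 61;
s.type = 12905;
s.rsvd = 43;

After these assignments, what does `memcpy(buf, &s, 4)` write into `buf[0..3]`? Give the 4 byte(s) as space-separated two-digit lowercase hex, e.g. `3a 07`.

07 b9 34 ab

[21+:11] tag=61 & 0x7ff = 0x3d; word=0x07a00000
[7+:14] type=12905 & 0x3fff = 0x3269; word=0x07b93480
[0+:7] rsvd=43 & 0x7f = 0x2b; word=0x07b934ab
word = 0x07b934ab → big-endian bytes:
  [0]=0x07  [1]=0xb9  [2]=0x34  [3]=0xab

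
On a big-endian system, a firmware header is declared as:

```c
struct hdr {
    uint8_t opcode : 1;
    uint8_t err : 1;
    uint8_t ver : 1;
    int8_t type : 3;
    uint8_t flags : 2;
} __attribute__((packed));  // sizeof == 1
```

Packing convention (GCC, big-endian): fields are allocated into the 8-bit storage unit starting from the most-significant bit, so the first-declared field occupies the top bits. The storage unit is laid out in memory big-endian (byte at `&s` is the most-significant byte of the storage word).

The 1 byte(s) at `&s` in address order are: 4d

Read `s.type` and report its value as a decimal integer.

[0]=0x4d (big-endian) → word 0x4d
opcode:1 @ bit 7 → (0x4d>>7)&0x1 = 0x0
err:1 @ bit 6 → (0x4d>>6)&0x1 = 0x1
ver:1 @ bit 5 → (0x4d>>5)&0x1 = 0x0
type:3 @ bit 2 → (0x4d>>2)&0x7 = 0x3  ←
flags:2 @ bit 0 → (0x4d>>0)&0x3 = 0x1
type signed 3b, MSB=0: value = 3

3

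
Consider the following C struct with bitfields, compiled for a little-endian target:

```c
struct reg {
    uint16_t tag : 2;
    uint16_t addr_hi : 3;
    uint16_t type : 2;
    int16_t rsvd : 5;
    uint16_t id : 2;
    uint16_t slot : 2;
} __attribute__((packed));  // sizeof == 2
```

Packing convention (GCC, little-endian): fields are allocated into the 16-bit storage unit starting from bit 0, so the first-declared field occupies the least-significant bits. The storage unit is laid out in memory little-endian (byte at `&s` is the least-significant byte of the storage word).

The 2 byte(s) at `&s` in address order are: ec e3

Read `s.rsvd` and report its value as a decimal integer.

7

[0]=0xec [1]=0xe3 (little-endian) → word 0xe3ec
tag [0+:2] = (word>>0) & 0x3 = 0
addr_hi [2+:3] = (word>>2) & 0x7 = 3
type [5+:2] = (word>>5) & 0x3 = 3
rsvd [7+:5] = (word>>7) & 0x1f = 7  ←
id [12+:2] = (word>>12) & 0x3 = 2
slot [14+:2] = (word>>14) & 0x3 = 3
rsvd signed 5b, MSB=0: value = 7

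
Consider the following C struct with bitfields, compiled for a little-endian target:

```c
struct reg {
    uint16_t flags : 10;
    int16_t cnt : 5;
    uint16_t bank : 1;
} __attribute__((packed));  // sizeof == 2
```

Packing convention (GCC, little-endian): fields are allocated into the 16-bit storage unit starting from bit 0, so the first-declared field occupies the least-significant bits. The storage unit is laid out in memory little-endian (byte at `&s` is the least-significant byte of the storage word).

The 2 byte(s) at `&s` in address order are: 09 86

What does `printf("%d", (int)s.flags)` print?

521

[0]=0x09 [1]=0x86 (little-endian) → word 0x8609
flags:10 @ bit 0 → (0x8609>>0)&0x3ff = 0x209  ←
cnt:5 @ bit 10 → (0x8609>>10)&0x1f = 0x1
bank:1 @ bit 15 → (0x8609>>15)&0x1 = 0x1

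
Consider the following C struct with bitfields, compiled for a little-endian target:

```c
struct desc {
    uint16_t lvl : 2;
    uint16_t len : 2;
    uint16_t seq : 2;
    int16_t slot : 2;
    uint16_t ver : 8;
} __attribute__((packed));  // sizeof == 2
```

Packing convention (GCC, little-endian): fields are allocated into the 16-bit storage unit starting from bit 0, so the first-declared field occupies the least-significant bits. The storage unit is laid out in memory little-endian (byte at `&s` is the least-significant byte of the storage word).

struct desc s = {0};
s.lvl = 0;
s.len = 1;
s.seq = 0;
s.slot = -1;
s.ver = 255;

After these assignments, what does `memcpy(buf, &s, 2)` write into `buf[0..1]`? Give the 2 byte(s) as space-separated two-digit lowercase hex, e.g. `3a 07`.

[0+:2] lvl=0 & 0x3 = 0x0; word=0x0000
[2+:2] len=1 & 0x3 = 0x1; word=0x0004
[4+:2] seq=0 & 0x3 = 0x0; word=0x0004
[6+:2] slot=-1 & 0x3 = 0x3; word=0x00c4
[8+:8] ver=255 & 0xff = 0xff; word=0xffc4
word = 0xffc4 → little-endian bytes:
  [0]=0xc4  [1]=0xff

c4 ff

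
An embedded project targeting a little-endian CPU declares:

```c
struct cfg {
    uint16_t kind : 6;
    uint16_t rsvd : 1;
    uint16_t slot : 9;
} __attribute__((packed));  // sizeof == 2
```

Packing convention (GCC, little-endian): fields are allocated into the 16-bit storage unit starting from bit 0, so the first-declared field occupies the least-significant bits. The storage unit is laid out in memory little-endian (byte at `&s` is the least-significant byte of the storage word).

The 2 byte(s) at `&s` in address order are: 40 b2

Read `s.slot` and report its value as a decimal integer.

[0]=0x40 [1]=0xb2 (little-endian) → word 0xb240
kind [0+:6] = (word>>0) & 0x3f = 0
rsvd [6+:1] = (word>>6) & 0x1 = 1
slot [7+:9] = (word>>7) & 0x1ff = 356  ←

356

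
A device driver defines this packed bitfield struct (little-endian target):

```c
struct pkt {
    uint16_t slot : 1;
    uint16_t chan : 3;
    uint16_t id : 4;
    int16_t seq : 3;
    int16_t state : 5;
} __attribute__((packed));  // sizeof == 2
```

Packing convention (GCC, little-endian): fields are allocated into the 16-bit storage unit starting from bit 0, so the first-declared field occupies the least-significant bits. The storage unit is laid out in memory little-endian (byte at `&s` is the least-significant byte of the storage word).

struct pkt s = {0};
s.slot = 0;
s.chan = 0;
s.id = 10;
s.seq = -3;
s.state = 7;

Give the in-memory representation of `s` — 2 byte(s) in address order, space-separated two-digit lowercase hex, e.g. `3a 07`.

slot (1b) val=0 bits=0x0 at bit 0: 0x0000
chan (3b) val=0 bits=0x0 at bit 1: 0x0000
id (4b) val=10 bits=0xa at bit 4: 0x00a0
seq (3b) val=-3 bits=0x5 at bit 8: 0x05a0
state (5b) val=7 bits=0x7 at bit 11: 0x3da0
word = 0x3da0 → little-endian bytes:
  [0]=0xa0  [1]=0x3d

a0 3d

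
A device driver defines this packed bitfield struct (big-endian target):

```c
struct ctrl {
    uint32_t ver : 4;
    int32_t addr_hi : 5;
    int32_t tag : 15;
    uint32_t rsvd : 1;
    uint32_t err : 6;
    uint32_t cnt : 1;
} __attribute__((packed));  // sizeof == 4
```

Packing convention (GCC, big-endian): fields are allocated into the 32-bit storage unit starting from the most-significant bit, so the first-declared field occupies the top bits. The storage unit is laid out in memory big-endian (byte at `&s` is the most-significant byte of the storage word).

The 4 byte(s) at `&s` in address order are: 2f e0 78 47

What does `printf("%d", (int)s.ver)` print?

2

[0]=0x2f [1]=0xe0 [2]=0x78 [3]=0x47 (big-endian) → word 0x2fe07847
ver [28+:4] = (word>>28) & 0xf = 2  ←
addr_hi [23+:5] = (word>>23) & 0x1f = 31
tag [8+:15] = (word>>8) & 0x7fff = 24696
rsvd [7+:1] = (word>>7) & 0x1 = 0
err [1+:6] = (word>>1) & 0x3f = 35
cnt [0+:1] = (word>>0) & 0x1 = 1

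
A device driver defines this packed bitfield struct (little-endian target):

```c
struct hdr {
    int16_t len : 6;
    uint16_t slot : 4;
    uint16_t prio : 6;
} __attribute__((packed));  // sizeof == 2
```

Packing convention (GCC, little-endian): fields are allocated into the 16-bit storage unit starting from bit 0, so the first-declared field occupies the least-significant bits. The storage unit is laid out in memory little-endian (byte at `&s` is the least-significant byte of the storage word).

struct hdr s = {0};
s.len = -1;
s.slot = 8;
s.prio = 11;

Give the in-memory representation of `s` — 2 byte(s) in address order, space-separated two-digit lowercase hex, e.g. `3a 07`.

3f 2e

len:6 = -1 → 0x3f << 0 → word 0x003f
slot:4 = 8 → 0x8 << 6 → word 0x023f
prio:6 = 11 → 0xb << 10 → word 0x2e3f
word = 0x2e3f → little-endian bytes:
  [0]=0x3f  [1]=0x2e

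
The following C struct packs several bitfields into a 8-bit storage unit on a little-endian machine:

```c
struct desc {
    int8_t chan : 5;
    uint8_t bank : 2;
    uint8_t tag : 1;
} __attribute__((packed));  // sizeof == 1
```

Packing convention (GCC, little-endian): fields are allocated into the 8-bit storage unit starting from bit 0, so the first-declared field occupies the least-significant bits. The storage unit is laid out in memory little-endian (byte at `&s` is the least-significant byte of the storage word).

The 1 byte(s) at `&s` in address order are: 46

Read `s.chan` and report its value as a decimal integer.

[0]=0x46 (little-endian) → word 0x46
chan:5 @ bit 0 → (0x46>>0)&0x1f = 0x6  ←
bank:2 @ bit 5 → (0x46>>5)&0x3 = 0x2
tag:1 @ bit 7 → (0x46>>7)&0x1 = 0x0
chan signed 5b, MSB=0: value = 6

6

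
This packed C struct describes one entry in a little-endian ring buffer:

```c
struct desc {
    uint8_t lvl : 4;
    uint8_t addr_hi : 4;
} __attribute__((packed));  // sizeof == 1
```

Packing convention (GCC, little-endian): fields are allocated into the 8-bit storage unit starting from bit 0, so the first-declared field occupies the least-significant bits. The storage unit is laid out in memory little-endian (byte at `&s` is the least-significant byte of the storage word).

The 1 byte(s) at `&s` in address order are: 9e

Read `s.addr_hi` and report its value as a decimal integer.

9

[0]=0x9e (little-endian) → word 0x9e
lvl [0+:4] = (word>>0) & 0xf = 14
addr_hi [4+:4] = (word>>4) & 0xf = 9  ←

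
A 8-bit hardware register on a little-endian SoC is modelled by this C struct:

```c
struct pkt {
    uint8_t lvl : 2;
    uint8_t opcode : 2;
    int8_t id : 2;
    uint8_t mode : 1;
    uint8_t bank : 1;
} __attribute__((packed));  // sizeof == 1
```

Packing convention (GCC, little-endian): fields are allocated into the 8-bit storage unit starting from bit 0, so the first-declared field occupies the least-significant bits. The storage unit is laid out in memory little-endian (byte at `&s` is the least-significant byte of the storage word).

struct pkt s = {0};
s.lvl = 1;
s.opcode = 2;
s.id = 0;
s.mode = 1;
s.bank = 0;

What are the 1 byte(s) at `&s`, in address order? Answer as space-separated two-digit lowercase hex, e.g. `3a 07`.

lvl (2b) val=1 bits=0x1 at bit 0: 0x01
opcode (2b) val=2 bits=0x2 at bit 2: 0x09
id (2b) val=0 bits=0x0 at bit 4: 0x09
mode (1b) val=1 bits=0x1 at bit 6: 0x49
bank (1b) val=0 bits=0x0 at bit 7: 0x49
word = 0x49 → little-endian bytes:
  [0]=0x49

49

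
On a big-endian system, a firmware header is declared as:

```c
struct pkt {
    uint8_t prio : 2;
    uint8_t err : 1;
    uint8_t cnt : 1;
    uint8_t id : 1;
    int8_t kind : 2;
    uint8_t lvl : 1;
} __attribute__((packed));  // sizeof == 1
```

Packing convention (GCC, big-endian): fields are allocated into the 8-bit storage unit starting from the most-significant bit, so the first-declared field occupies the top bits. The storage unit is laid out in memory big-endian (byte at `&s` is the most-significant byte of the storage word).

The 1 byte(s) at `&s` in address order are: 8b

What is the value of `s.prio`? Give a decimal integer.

2

[0]=0x8b (big-endian) → word 0x8b
prio:2 @ bit 6 → (0x8b>>6)&0x3 = 0x2  ←
err:1 @ bit 5 → (0x8b>>5)&0x1 = 0x0
cnt:1 @ bit 4 → (0x8b>>4)&0x1 = 0x0
id:1 @ bit 3 → (0x8b>>3)&0x1 = 0x1
kind:2 @ bit 1 → (0x8b>>1)&0x3 = 0x1
lvl:1 @ bit 0 → (0x8b>>0)&0x1 = 0x1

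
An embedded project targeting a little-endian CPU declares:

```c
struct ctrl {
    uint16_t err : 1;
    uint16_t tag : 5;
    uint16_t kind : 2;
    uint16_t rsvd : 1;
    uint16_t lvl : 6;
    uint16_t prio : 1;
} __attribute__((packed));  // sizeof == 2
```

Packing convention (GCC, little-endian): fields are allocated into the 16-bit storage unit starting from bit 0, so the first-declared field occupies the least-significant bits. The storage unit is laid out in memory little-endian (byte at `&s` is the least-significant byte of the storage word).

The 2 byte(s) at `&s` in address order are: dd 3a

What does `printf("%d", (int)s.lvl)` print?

[0]=0xdd [1]=0x3a (little-endian) → word 0x3add
err:1 @ bit 0 → (0x3add>>0)&0x1 = 0x1
tag:5 @ bit 1 → (0x3add>>1)&0x1f = 0xe
kind:2 @ bit 6 → (0x3add>>6)&0x3 = 0x3
rsvd:1 @ bit 8 → (0x3add>>8)&0x1 = 0x0
lvl:6 @ bit 9 → (0x3add>>9)&0x3f = 0x1d  ←
prio:1 @ bit 15 → (0x3add>>15)&0x1 = 0x0

29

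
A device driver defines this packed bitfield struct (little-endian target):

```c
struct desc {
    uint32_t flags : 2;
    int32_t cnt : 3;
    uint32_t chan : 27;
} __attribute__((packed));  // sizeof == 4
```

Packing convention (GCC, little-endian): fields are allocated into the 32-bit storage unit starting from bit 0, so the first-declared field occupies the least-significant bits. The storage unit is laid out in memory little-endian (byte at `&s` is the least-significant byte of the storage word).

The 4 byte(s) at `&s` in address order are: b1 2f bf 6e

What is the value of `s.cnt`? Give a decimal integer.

[0]=0xb1 [1]=0x2f [2]=0xbf [3]=0x6e (little-endian) → word 0x6ebf2fb1
flags:2 @ bit 0 → (0x6ebf2fb1>>0)&0x3 = 0x1
cnt:3 @ bit 2 → (0x6ebf2fb1>>2)&0x7 = 0x4  ←
chan:27 @ bit 5 → (0x6ebf2fb1>>5)&0x7ffffff = 0x375f97d
cnt signed 3b, MSB=1: 4 - 8 = -4

-4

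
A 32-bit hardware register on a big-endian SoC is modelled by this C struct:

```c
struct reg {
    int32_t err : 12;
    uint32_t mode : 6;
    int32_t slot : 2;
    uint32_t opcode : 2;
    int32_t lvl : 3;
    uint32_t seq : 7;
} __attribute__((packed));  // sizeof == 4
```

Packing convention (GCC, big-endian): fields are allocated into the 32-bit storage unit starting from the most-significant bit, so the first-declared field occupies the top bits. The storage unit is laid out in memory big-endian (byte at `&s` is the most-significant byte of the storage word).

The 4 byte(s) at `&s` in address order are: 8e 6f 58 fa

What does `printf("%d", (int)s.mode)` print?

61

[0]=0x8e [1]=0x6f [2]=0x58 [3]=0xfa (big-endian) → word 0x8e6f58fa
err [20+:12] = (word>>20) & 0xfff = 2278
mode [14+:6] = (word>>14) & 0x3f = 61  ←
slot [12+:2] = (word>>12) & 0x3 = 1
opcode [10+:2] = (word>>10) & 0x3 = 2
lvl [7+:3] = (word>>7) & 0x7 = 1
seq [0+:7] = (word>>0) & 0x7f = 122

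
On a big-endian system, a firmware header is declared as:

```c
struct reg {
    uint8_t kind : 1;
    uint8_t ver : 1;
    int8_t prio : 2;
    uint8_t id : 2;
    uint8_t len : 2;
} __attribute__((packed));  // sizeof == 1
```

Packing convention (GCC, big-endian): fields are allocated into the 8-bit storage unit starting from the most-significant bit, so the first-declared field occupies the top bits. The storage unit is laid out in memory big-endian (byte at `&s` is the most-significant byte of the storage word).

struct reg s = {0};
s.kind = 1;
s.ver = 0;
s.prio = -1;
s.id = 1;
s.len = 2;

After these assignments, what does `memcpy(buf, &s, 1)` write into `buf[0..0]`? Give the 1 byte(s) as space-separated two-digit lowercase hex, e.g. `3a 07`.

b6

kind (1b) val=1 bits=0x1 at bit 7: 0x80
ver (1b) val=0 bits=0x0 at bit 6: 0x80
prio (2b) val=-1 bits=0x3 at bit 4: 0xb0
id (2b) val=1 bits=0x1 at bit 2: 0xb4
len (2b) val=2 bits=0x2 at bit 0: 0xb6
word = 0xb6 → big-endian bytes:
  [0]=0xb6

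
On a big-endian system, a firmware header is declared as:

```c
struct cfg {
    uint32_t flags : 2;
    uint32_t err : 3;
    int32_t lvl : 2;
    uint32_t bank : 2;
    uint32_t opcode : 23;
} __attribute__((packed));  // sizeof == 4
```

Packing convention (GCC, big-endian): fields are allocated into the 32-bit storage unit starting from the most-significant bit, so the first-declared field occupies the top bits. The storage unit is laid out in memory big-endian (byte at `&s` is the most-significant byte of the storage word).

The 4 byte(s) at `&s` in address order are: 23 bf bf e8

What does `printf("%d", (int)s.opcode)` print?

[0]=0x23 [1]=0xbf [2]=0xbf [3]=0xe8 (big-endian) → word 0x23bfbfe8
flags [30+:2] = (word>>30) & 0x3 = 0
err [27+:3] = (word>>27) & 0x7 = 4
lvl [25+:2] = (word>>25) & 0x3 = 1
bank [23+:2] = (word>>23) & 0x3 = 3
opcode [0+:23] = (word>>0) & 0x7fffff = 4177896  ←

4177896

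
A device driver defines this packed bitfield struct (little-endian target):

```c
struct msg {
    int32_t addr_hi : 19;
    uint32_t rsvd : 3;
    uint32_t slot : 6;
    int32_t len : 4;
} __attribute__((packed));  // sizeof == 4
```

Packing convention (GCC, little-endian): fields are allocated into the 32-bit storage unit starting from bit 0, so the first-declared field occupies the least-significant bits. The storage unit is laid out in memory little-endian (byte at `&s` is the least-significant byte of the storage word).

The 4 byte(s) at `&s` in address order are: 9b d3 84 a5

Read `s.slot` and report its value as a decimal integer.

[0]=0x9b [1]=0xd3 [2]=0x84 [3]=0xa5 (little-endian) → word 0xa584d39b
addr_hi:19 @ bit 0 → (0xa584d39b>>0)&0x7ffff = 0x4d39b
rsvd:3 @ bit 19 → (0xa584d39b>>19)&0x7 = 0x0
slot:6 @ bit 22 → (0xa584d39b>>22)&0x3f = 0x16  ←
len:4 @ bit 28 → (0xa584d39b>>28)&0xf = 0xa

22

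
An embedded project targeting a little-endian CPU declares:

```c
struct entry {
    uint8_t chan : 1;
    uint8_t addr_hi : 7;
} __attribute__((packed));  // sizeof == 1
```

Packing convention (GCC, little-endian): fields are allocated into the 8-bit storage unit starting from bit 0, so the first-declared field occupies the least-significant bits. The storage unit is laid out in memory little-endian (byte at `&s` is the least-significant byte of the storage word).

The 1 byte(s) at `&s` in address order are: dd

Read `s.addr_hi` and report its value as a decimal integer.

[0]=0xdd (little-endian) → word 0xdd
chan:1 @ bit 0 → (0xdd>>0)&0x1 = 0x1
addr_hi:7 @ bit 1 → (0xdd>>1)&0x7f = 0x6e  ←

110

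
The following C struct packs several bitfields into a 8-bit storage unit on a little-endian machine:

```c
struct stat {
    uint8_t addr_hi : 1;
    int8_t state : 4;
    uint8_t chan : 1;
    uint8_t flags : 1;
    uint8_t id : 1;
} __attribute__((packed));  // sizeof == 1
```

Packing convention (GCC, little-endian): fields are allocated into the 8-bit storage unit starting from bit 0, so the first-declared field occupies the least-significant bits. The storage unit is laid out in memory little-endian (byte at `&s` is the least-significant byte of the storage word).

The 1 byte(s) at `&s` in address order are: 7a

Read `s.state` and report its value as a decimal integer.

-3

[0]=0x7a (little-endian) → word 0x7a
addr_hi:1 @ bit 0 → (0x7a>>0)&0x1 = 0x0
state:4 @ bit 1 → (0x7a>>1)&0xf = 0xd  ←
chan:1 @ bit 5 → (0x7a>>5)&0x1 = 0x1
flags:1 @ bit 6 → (0x7a>>6)&0x1 = 0x1
id:1 @ bit 7 → (0x7a>>7)&0x1 = 0x0
state signed 4b, MSB=1: 13 - 16 = -3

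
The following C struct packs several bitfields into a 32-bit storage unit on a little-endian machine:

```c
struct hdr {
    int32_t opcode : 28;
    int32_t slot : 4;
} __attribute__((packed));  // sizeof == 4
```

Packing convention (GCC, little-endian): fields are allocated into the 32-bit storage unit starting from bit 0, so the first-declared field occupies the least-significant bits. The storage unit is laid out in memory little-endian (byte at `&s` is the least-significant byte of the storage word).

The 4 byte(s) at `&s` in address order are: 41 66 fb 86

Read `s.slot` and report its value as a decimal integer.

-8

[0]=0x41 [1]=0x66 [2]=0xfb [3]=0x86 (little-endian) → word 0x86fb6641
opcode:28 @ bit 0 → (0x86fb6641>>0)&0xfffffff = 0x6fb6641
slot:4 @ bit 28 → (0x86fb6641>>28)&0xf = 0x8  ←
slot signed 4b, MSB=1: 8 - 16 = -8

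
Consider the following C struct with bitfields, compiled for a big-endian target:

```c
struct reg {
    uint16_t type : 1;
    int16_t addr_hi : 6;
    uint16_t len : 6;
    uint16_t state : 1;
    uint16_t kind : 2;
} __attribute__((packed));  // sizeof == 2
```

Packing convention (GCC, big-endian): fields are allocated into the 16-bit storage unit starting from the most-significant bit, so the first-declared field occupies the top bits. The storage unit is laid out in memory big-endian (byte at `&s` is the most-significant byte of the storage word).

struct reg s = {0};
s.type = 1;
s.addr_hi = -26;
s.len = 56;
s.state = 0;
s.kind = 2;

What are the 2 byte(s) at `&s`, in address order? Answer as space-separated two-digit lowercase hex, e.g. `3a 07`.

type (1b) val=1 bits=0x1 at bit 15: 0x8000
addr_hi (6b) val=-26 bits=0x26 at bit 9: 0xcc00
len (6b) val=56 bits=0x38 at bit 3: 0xcdc0
state (1b) val=0 bits=0x0 at bit 2: 0xcdc0
kind (2b) val=2 bits=0x2 at bit 0: 0xcdc2
word = 0xcdc2 → big-endian bytes:
  [0]=0xcd  [1]=0xc2

cd c2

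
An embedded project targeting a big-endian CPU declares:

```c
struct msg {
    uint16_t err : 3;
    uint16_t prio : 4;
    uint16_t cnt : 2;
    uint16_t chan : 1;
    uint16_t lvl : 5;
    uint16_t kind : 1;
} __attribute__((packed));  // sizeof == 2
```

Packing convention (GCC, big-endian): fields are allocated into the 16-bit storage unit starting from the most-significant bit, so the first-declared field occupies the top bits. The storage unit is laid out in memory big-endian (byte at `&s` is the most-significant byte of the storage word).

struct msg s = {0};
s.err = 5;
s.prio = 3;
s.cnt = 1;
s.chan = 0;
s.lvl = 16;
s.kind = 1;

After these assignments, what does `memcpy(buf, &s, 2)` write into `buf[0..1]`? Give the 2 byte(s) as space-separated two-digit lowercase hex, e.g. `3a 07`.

a6 a1

err (3b) val=5 bits=0x5 at bit 13: 0xa000
prio (4b) val=3 bits=0x3 at bit 9: 0xa600
cnt (2b) val=1 bits=0x1 at bit 7: 0xa680
chan (1b) val=0 bits=0x0 at bit 6: 0xa680
lvl (5b) val=16 bits=0x10 at bit 1: 0xa6a0
kind (1b) val=1 bits=0x1 at bit 0: 0xa6a1
word = 0xa6a1 → big-endian bytes:
  [0]=0xa6  [1]=0xa1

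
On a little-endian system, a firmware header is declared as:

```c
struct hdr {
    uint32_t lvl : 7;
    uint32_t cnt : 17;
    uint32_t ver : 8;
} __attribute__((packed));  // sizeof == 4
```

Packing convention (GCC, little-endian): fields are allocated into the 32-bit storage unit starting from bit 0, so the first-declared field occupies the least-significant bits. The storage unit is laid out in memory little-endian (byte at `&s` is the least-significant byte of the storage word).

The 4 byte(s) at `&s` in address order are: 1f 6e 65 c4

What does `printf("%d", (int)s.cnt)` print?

[0]=0x1f [1]=0x6e [2]=0x65 [3]=0xc4 (little-endian) → word 0xc4656e1f
lvl:7 @ bit 0 → (0xc4656e1f>>0)&0x7f = 0x1f
cnt:17 @ bit 7 → (0xc4656e1f>>7)&0x1ffff = 0xcadc  ←
ver:8 @ bit 24 → (0xc4656e1f>>24)&0xff = 0xc4

51932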